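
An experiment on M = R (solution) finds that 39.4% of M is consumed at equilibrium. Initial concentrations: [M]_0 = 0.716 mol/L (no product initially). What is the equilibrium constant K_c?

Let X = conversion of M.
Concentrations: [M] = 0.716 − 0.716X; [R] = 0.716X.
At X = 0.394: [M] = 0.434, [R] = 0.282.
K_c = [R] / ([M]) = 0.65.

K_c = 0.65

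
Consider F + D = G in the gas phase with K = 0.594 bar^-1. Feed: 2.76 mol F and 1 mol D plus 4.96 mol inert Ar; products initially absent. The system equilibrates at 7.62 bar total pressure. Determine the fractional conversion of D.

Basis: 1 mol D initially; let X = conversion of D. Extent ξ = X.
Moles: n_F = 2.76 − X; n_D = 1 − X; n_G = X; n_I = 4.96 (inert).
Summing: n_T = 8.72 − X.
Mole fractions y_i = n_i/n_T; K = p_G / (p_F p_D) with p_i = y_i·P.
Setting this equal to 0.594 bar^-1 and taking the physical root (0 < X < 1) gives X = 0.550.

X = 0.550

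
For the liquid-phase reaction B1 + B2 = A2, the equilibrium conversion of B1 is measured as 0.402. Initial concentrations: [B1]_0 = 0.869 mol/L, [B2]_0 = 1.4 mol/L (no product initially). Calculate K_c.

K_c = 0.64 L/mol

Let X = conversion of B1.
Concentrations: [B1] = 0.869 − 0.869X; [B2] = 1.4 − 0.869X; [A2] = 0.869X.
At X = 0.402: [B1] = 0.52, [B2] = 1.05, [A2] = 0.349.
K_c = [A2] / ([B1] [B2]) = 0.64 L/mol.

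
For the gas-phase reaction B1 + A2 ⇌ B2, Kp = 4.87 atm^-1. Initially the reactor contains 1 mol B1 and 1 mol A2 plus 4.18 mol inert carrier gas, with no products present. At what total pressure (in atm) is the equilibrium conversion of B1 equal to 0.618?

Let X = conversion of B1 (basis 1 mol B1); extent of reaction ξ = X.
Mole table: n_B1 = 1 − X; n_A2 = 1 − X; n_B2 = X; n_I = 4.18 (inert).
Summing: n_T = 6.18 − X.
Kp = p_B2 / (p_B1 p_A2) with p_i = (n_i/n_T)·P.
At X = 0.618: the mole-fraction product g(X) = Π y_i^ν_i = 23.56. Since Kp = g(X)·P^{-1}, P = (g/Kp)^(1/1) = (23.56/4.87)^(1/1) = 4.84 atm.

P = 4.84 atm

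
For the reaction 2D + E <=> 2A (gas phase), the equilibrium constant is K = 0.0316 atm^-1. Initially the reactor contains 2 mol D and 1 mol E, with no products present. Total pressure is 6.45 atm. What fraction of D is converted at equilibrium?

X = 0.195

Take 2 mol D as basis and let X be its fractional conversion, so ξ = X.
At extent ξ: n_D = 2 − 2X; n_E = 1 − X; n_A = 2X.
Total moles n_T = 3 − X.
y_i = n_i/n_T, p_i = y_i·P. K = p_A^2 / (p_D^2 p_E).
Equating to 0.0316 atm^-1 and solving on 0 < X < 1: X = 0.195.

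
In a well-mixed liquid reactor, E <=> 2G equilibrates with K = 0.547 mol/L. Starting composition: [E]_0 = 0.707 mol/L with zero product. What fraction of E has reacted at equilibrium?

Let X = conversion of E; extent ξ = 0.707·X mol/L.
Concentrations: [E] = 0.707 − 0.707X; [G] = 1.41X.
K = [G]^2 / ([E]).
This equals 0.547 at X = 0.354 (the root in 0 < X < 1).

X = 0.354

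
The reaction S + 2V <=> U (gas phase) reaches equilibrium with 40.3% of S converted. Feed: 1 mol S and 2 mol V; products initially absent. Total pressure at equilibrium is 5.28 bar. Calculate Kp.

Kp = 0.0818 bar^-2

Let X = conversion of S (basis 1 mol S); extent of reaction ξ = X.
Mole table: n_S = 1 − X; n_V = 2 − 2X; n_U = X.
Summing: n_T = 3 − 2X.
At X = 0.403: n_S = 0.597, n_V = 1.19, n_U = 0.403, n_T = 2.19.
p_i = (n_i/n_T)·P. Kp = p_U / (p_S p_V^2) = 0.0818 bar^-2.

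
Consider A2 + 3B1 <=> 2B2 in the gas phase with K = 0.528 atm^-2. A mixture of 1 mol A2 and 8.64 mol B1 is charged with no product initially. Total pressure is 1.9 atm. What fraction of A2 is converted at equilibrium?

X = 0.726

Take 1 mol A2 as basis and let X be its fractional conversion, so ξ = X.
Moles: n_A2 = 1 − X; n_B1 = 8.64 − 3X; n_B2 = 2X.
n_T = Σnᵢ = 9.64 − 2X.
Mole fractions y_i = n_i/n_T; K = p_B2^2 / (p_A2 p_B1^3) with p_i = y_i·P.
Setting this equal to 0.528 atm^-2 and taking the physical root (0 < X < 1) gives X = 0.726.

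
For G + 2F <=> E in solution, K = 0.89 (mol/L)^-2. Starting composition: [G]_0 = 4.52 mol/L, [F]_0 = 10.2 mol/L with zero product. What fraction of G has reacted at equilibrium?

X = 0.850

Let X = conversion of G; extent ξ = 4.52·X mol/L.
Concentrations: [G] = 4.52 − 4.52X; [F] = 10.2 − 9.04X; [E] = 4.52X.
K = [E] / ([G] [F]^2).
Equating to 0.89 (mol/L)^-2: the physical root is X = 0.850.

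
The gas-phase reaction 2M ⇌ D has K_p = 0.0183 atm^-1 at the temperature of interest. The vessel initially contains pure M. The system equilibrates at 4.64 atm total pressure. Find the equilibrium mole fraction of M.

y_M = 0.927

Take 1 mol M as basis and let X be its fractional conversion, so ξ = 0.5X.
At extent ξ: n_M = 1 − X; n_D = 0.5X.
Total moles n_T = 1 − 0.5X.
With p_i = (n_i/n_T)P, K_p = p_D / (p_M^2).
Substituting and setting equal to 0.0183 atm^-1 gives a polynomial in X; the root in (0,1) is X = 0.136.
Then n_M = 0.864, n_T = 0.932, so y_M = 0.927.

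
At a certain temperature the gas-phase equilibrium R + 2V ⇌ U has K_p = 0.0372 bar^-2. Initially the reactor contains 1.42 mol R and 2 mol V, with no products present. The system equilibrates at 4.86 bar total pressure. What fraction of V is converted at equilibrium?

Let X = conversion of V (basis 2 mol V); extent of reaction ξ = X.
Species balance: n_R = 1.42 − X; n_V = 2 − 2X; n_U = X.
Summing: n_T = 3.42 − 2X.
Mole fractions y_i = n_i/n_T; K_p = p_U / (p_R p_V^2) with p_i = y_i·P.
Setting this equal to 0.0372 bar^-2 and taking the physical root (0 < X < 1) gives X = 0.263.

X = 0.263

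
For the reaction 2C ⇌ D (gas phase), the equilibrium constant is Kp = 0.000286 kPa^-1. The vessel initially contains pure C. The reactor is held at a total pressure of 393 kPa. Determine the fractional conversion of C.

Take 1 mol C as basis and let X be its fractional conversion, so ξ = 0.5X.
Mole table: n_C = 1 − X; n_D = 0.5X.
n_T = Σnᵢ = 1 − 0.5X.
y_i = n_i/n_T, p_i = y_i·P. Kp = p_D / (p_C^2).
Equating to 0.000286 kPa^-1 and solving on 0 < X < 1: X = 0.169.

X = 0.169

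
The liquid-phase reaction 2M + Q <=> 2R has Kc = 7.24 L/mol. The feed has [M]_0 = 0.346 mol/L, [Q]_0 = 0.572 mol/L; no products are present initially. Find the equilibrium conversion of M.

X = 0.646

Let X = conversion of M; extent ξ = 0.346X/2 mol/L.
Concentrations: [M] = 0.346 − 0.346X; [Q] = 0.572 − 0.173X; [R] = 0.346X.
Kc = [R]^2 / ([M]^2 [Q]).
This equals 7.24 at X = 0.646 (the root in 0 < X < 1).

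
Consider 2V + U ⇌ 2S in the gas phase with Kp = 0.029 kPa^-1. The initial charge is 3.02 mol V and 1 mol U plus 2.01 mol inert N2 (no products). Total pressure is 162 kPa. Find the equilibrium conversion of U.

Let X = conversion of U (basis 1 mol U); extent of reaction ξ = X.
At extent ξ: n_V = 3.02 − 2X; n_U = 1 − X; n_S = 2X; n_I = 2.01 (inert).
Summing: n_T = 6.03 − X.
With p_i = (n_i/n_T)P, Kp = p_S^2 / (p_V^2 p_U).
Setting this equal to 0.029 kPa^-1 and taking the physical root (0 < X < 1) gives X = 0.571.

X = 0.571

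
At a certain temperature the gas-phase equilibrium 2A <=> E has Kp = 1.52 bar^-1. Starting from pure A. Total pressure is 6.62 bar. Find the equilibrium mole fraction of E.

Let X = conversion of A (basis 1 mol A); extent of reaction ξ = 0.5X.
At extent ξ: n_A = 1 − X; n_E = 0.5X.
Summing: n_T = 1 − 0.5X.
Mole fractions y_i = n_i/n_T; Kp = p_E / (p_A^2) with p_i = y_i·P.
Setting this equal to 1.52 bar^-1 and taking the physical root (0 < X < 1) gives X = 0.844.
Then n_E = 0.422, n_T = 0.578, so y_E = 0.731.

y_E = 0.731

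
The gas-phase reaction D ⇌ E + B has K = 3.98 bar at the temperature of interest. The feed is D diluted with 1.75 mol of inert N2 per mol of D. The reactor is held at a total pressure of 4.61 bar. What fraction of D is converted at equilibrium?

X = 0.794

Basis: 1 mol D initially; let X = conversion of D. Extent ξ = X.
Species balance: n_D = 1 − X; n_E = X; n_B = X; n_I = 1.75 (inert).
n_T = Σnᵢ = 2.75 + X.
Mole fractions y_i = n_i/n_T; K = p_E p_B / (p_D) with p_i = y_i·P.
This yields a degree-2 equation in X; solving on (0,1), X = 0.794.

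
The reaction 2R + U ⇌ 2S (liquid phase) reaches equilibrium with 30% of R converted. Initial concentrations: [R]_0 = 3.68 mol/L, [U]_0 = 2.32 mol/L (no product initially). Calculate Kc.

Let X = conversion of R.
Concentrations: [R] = 3.68 − 3.68X; [U] = 2.32 − 1.84X; [S] = 3.68X.
At X = 0.3: [R] = 2.58, [U] = 1.77, [S] = 1.1.
Kc = [S]^2 / ([R]^2 [U]) = 0.104 L/mol.

Kc = 0.104 L/mol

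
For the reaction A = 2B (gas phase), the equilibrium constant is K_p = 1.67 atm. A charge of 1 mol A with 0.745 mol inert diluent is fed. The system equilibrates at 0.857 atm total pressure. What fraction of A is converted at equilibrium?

X = 0.644

Let X = conversion of A (basis 1 mol A); extent of reaction ξ = X.
Species balance: n_A = 1 − X; n_B = 2X; n_I = 0.745 (inert).
Summing: n_T = 1.75 + X.
With p_i = (n_i/n_T)P, K_p = p_B^2 / (p_A).
This yields a degree-2 equation in X; solving on (0,1), X = 0.644.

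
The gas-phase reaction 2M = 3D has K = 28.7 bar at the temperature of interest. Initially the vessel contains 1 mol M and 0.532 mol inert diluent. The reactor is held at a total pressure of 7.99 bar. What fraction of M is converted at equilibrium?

Let X = conversion of M (basis 1 mol M); extent of reaction ξ = 0.5X.
At extent ξ: n_M = 1 − X; n_D = 1.5X; n_I = 0.532 (inert).
Summing: n_T = 1.53 + 0.5X.
With p_i = (n_i/n_T)P, K = p_D^3 / (p_M^2).
Setting this equal to 28.7 bar and taking the physical root (0 < X < 1) gives X = 0.637.

X = 0.637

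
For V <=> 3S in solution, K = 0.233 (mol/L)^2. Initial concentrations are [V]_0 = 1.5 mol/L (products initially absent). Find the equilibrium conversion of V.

X = 0.148

Let X = conversion of V; extent ξ = 1.5·X mol/L.
Concentrations: [V] = 1.5 − 1.5X; [S] = 4.5X.
K = [S]^3 / ([V]).
This equals 0.233 at X = 0.148 (the root in 0 < X < 1).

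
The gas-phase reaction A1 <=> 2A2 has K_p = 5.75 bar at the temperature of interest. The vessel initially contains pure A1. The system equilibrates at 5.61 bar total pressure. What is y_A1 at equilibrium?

Basis: 1 mol A1 initially; let X = conversion of A1. Extent ξ = X.
Moles: n_A1 = 1 − X; n_A2 = 2X.
Total moles n_T = 1 + X.
Mole fractions y_i = n_i/n_T; K_p = p_A2^2 / (p_A1) with p_i = y_i·P.
This yields a degree-2 equation in X; solving on (0,1), X = 0.452.
Then n_A1 = 0.548, n_T = 1.45, so y_A1 = 0.378.

y_A1 = 0.378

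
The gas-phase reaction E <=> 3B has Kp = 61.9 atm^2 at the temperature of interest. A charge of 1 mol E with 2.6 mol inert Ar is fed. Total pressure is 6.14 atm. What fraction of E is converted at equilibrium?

X = 0.741

Basis: 1 mol E initially; let X = conversion of E. Extent ξ = X.
Moles: n_E = 1 − X; n_B = 3X; n_I = 2.6 (inert).
Summing: n_T = 3.6 + 2X.
Mole fractions y_i = n_i/n_T; Kp = p_B^3 / (p_E) with p_i = y_i·P.
Setting this equal to 61.9 atm^2 and taking the physical root (0 < X < 1) gives X = 0.741.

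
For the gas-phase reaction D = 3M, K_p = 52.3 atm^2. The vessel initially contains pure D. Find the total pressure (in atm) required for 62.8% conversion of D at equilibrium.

Take 1 mol D as basis and let X be its fractional conversion, so ξ = X.
At extent ξ: n_D = 1 − X; n_M = 3X.
Total moles n_T = 1 + 2X.
K_p = p_M^3 / (p_D) with p_i = (n_i/n_T)·P.
At X = 0.628: the mole-fraction product g(X) = Π y_i^ν_i = 3.532. Since K_p = g(X)·P^{2}, P = (K_p/g)^(1/2) = (52.3/3.532)^(1/2) = 3.85 atm.

P = 3.85 atm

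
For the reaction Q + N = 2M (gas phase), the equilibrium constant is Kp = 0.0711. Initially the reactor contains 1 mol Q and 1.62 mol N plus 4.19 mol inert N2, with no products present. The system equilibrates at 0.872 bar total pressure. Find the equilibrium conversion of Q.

Let X = conversion of Q (basis 1 mol Q); extent of reaction ξ = X.
Species balance: n_Q = 1 − X; n_N = 1.62 − X; n_M = 2X; n_I = 4.19 (inert).
Since Δν = 0, n_T = 6.81 throughout.
y_i = n_i/n_T, p_i = y_i·P. Kp = p_M^2 / (p_Q p_N).
Substituting and setting equal to 0.0711 gives a polynomial in X; the root in (0,1) is X = 0.149.

X = 0.149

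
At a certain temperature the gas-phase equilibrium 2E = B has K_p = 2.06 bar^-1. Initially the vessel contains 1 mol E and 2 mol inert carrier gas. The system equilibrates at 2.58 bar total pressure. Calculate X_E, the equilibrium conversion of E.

Let X = conversion of E (basis 1 mol E); extent of reaction ξ = 0.5X.
Species balance: n_E = 1 − X; n_B = 0.5X; n_I = 2 (inert).
Total moles n_T = 3 − 0.5X.
With p_i = (n_i/n_T)P, K_p = p_B / (p_E^2).
Substituting and setting equal to 2.06 bar^-1 gives a polynomial in X; the root in (0,1) is X = 0.607.

X = 0.607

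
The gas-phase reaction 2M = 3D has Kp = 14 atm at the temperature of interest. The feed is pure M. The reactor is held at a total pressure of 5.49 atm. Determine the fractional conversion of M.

X = 0.567

Let X = conversion of M (basis 1 mol M); extent of reaction ξ = 0.5X.
Moles: n_M = 1 − X; n_D = 1.5X.
Summing: n_T = 1 + 0.5X.
Mole fractions y_i = n_i/n_T; Kp = p_D^3 / (p_M^2) with p_i = y_i·P.
This yields a degree-3 equation in X; solving on (0,1), X = 0.567.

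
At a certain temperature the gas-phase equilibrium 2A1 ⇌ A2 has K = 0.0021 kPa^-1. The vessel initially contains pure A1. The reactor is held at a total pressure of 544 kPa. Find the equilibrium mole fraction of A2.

Take 1 mol A1 as basis and let X be its fractional conversion, so ξ = 0.5X.
At extent ξ: n_A1 = 1 − X; n_A2 = 0.5X.
n_T = Σnᵢ = 1 − 0.5X.
y_i = n_i/n_T, p_i = y_i·P. K = p_A2 / (p_A1^2).
Substituting and setting equal to 0.0021 kPa^-1 gives a polynomial in X; the root in (0,1) is X = 0.576.
Then n_A2 = 0.288, n_T = 0.712, so y_A2 = 0.405.

y_A2 = 0.405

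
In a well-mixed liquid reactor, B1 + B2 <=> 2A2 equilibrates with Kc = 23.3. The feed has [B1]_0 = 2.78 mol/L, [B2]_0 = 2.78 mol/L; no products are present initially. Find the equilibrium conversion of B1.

X = 0.707

Let X = conversion of B1; extent ξ = 2.78·X mol/L.
Concentrations: [B1] = 2.78 − 2.78X; [B2] = 2.78 − 2.78X; [A2] = 5.56X.
Kc = [A2]^2 / ([B1] [B2]).
This equals 23.3 at X = 0.707 (the root in 0 < X < 1).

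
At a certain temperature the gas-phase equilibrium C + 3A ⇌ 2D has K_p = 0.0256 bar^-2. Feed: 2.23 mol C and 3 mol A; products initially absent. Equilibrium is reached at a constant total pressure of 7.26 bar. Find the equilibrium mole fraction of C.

y_C = 0.413

Take 3 mol A as basis and let X be its fractional conversion, so ξ = X.
Species balance: n_C = 2.23 − X; n_A = 3 − 3X; n_D = 2X.
Total moles n_T = 5.23 − 2X.
Mole fractions y_i = n_i/n_T; K_p = p_D^2 / (p_C p_A^3) with p_i = y_i·P.
This yields a degree-4 equation in X; solving on (0,1), X = 0.414.
Then n_C = 1.82, n_T = 4.4, so y_C = 0.413.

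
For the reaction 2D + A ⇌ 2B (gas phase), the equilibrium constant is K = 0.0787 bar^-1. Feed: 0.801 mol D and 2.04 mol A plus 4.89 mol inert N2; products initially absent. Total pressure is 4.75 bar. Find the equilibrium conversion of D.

Let X = conversion of D (basis 0.801 mol D); extent of reaction ξ = 0.401X.
Mole table: n_D = 0.801 − 0.801X; n_A = 2.04 − 0.401X; n_B = 0.801X; n_I = 4.89 (inert).
Summing: n_T = 7.73 − 0.401X.
y_i = n_i/n_T, p_i = y_i·P. K = p_B^2 / (p_D^2 p_A).
Substituting and setting equal to 0.0787 bar^-1 gives a polynomial in X; the root in (0,1) is X = 0.236.

X = 0.236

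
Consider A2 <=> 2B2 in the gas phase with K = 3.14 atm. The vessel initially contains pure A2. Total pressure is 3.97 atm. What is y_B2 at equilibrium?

y_B2 = 0.578

Let X = conversion of A2 (basis 1 mol A2); extent of reaction ξ = X.
Species balance: n_A2 = 1 − X; n_B2 = 2X.
Summing: n_T = 1 + X.
Mole fractions y_i = n_i/n_T; K = p_B2^2 / (p_A2) with p_i = y_i·P.
This yields a degree-2 equation in X; solving on (0,1), X = 0.406.
Then n_B2 = 0.813, n_T = 1.41, so y_B2 = 0.578.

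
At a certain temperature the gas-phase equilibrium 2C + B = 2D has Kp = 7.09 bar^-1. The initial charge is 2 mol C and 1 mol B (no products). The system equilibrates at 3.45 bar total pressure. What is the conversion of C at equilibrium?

Take 2 mol C as basis and let X be its fractional conversion, so ξ = X.
Species balance: n_C = 2 − 2X; n_B = 1 − X; n_D = 2X.
Total moles n_T = 3 − X.
With p_i = (n_i/n_T)P, Kp = p_D^2 / (p_C^2 p_B).
Substituting and setting equal to 7.09 bar^-1 gives a polynomial in X; the root in (0,1) is X = 0.655.

X = 0.655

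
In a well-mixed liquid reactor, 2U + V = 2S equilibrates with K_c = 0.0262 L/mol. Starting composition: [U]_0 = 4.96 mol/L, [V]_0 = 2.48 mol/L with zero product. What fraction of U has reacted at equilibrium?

X = 0.187

Let X = conversion of U; extent ξ = 4.96X/2 mol/L.
Concentrations: [U] = 4.96 − 4.96X; [V] = 2.48 − 2.48X; [S] = 4.96X.
K_c = [S]^2 / ([U]^2 [V]).
Setting equal to 0.0262 and solving for X on (0,1) gives X = 0.187.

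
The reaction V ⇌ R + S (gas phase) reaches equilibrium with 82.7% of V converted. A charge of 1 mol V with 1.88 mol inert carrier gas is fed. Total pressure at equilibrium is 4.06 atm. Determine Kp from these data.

Let X = conversion of V (basis 1 mol V); extent of reaction ξ = X.
Species balance: n_V = 1 − X; n_R = X; n_S = X; n_I = 1.88 (inert).
n_T = Σnᵢ = 2.88 + X.
At X = 0.827: n_V = 0.173, n_R = 0.827, n_S = 0.827, n_T = 3.71.
p_i = (n_i/n_T)·P. Kp = p_R p_S / (p_V) = 4.33 atm.

Kp = 4.33 atm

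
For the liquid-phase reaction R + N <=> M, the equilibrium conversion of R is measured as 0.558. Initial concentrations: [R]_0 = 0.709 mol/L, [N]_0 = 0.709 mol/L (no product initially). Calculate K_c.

K_c = 4.03 L/mol

Let X = conversion of R.
Concentrations: [R] = 0.709 − 0.709X; [N] = 0.709 − 0.709X; [M] = 0.709X.
At X = 0.558: [R] = 0.313, [N] = 0.313, [M] = 0.396.
K_c = [M] / ([R] [N]) = 4.03 L/mol.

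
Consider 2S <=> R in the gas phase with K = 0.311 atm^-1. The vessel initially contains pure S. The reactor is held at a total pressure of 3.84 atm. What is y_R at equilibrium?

y_R = 0.412

Basis: 1 mol S initially; let X = conversion of S. Extent ξ = 0.5X.
Moles: n_S = 1 − X; n_R = 0.5X.
n_T = Σnᵢ = 1 − 0.5X.
Mole fractions y_i = n_i/n_T; K = p_R / (p_S^2) with p_i = y_i·P.
This yields a degree-2 equation in X; solving on (0,1), X = 0.584.
Then n_R = 0.292, n_T = 0.708, so y_R = 0.412.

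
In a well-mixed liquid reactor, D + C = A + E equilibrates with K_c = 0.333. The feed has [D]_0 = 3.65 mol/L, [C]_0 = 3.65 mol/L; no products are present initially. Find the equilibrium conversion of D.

X = 0.366

Let X = conversion of D; extent ξ = 3.65·X mol/L.
Concentrations: [D] = 3.65 − 3.65X; [C] = 3.65 − 3.65X; [A] = 3.65X; [E] = 3.65X.
K_c = [A] [E] / ([D] [C]).
Solving K_c = 0.333 for X ∈ (0,1): X = 0.366.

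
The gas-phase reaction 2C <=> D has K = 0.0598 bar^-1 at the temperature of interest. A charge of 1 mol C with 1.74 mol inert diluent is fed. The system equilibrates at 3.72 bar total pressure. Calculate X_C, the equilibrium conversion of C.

Take 1 mol C as basis and let X be its fractional conversion, so ξ = 0.5X.
Moles: n_C = 1 − X; n_D = 0.5X; n_I = 1.74 (inert).
Summing: n_T = 2.74 − 0.5X.
y_i = n_i/n_T, p_i = y_i·P. K = p_D / (p_C^2).
Substituting and setting equal to 0.0598 bar^-1 gives a polynomial in X; the root in (0,1) is X = 0.127.

X = 0.127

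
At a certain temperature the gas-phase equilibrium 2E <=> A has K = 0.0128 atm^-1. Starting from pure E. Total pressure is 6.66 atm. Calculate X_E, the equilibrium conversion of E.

Let X = conversion of E (basis 1 mol E); extent of reaction ξ = 0.5X.
Mole table: n_E = 1 − X; n_A = 0.5X.
Total moles n_T = 1 − 0.5X.
y_i = n_i/n_T, p_i = y_i·P. K = p_A / (p_E^2).
Substituting and setting equal to 0.0128 atm^-1 gives a polynomial in X; the root in (0,1) is X = 0.136.

X = 0.136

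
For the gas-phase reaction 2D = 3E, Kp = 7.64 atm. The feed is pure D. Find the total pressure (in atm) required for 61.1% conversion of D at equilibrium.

Take 1 mol D as basis and let X be its fractional conversion, so ξ = 0.5X.
Species balance: n_D = 1 − X; n_E = 1.5X.
n_T = Σnᵢ = 1 + 0.5X.
Kp = p_E^3 / (p_D^2) with p_i = (n_i/n_T)·P.
At X = 0.611: the mole-fraction product g(X) = Π y_i^ν_i = 3.897. Since Kp = g(X)·P^{1}, P = (Kp/g)^(1/1) = (7.64/3.897)^(1/1) = 1.96 atm.

P = 1.96 atm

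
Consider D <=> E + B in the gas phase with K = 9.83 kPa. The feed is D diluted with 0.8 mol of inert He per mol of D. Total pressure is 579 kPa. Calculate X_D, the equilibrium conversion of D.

X = 0.167

Basis: 1 mol D initially; let X = conversion of D. Extent ξ = X.
Mole table: n_D = 1 − X; n_E = X; n_B = X; n_I = 0.8 (inert).
Summing: n_T = 1.8 + X.
Mole fractions y_i = n_i/n_T; K = p_E p_B / (p_D) with p_i = y_i·P.
Equating to 9.83 kPa and solving on 0 < X < 1: X = 0.167.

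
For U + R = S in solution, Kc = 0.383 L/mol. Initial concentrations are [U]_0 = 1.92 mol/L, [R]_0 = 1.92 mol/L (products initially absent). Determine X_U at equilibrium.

Let X = conversion of U; extent ξ = 1.92·X mol/L.
Concentrations: [U] = 1.92 − 1.92X; [R] = 1.92 − 1.92X; [S] = 1.92X.
Kc = [S] / ([U] [R]).
Solving Kc = 0.383 for X ∈ (0,1): X = 0.330.

X = 0.330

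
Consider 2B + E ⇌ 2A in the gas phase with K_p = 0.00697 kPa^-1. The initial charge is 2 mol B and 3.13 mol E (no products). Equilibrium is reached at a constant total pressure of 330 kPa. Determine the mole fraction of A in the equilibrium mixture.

y_A = 0.232

Take 2 mol B as basis and let X be its fractional conversion, so ξ = X.
At extent ξ: n_B = 2 − 2X; n_E = 3.13 − X; n_A = 2X.
Summing: n_T = 5.13 − X.
With p_i = (n_i/n_T)P, K_p = p_A^2 / (p_B^2 p_E).
Setting this equal to 0.00697 kPa^-1 and taking the physical root (0 < X < 1) gives X = 0.533.
Then n_A = 1.07, n_T = 4.6, so y_A = 0.232.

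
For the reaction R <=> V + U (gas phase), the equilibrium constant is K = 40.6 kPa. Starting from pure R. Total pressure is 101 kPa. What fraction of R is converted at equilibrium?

X = 0.535

Take 1 mol R as basis and let X be its fractional conversion, so ξ = X.
Mole table: n_R = 1 − X; n_V = X; n_U = X.
Summing: n_T = 1 + X.
With p_i = (n_i/n_T)P, K = p_V p_U / (p_R).
This yields a degree-2 equation in X; solving on (0,1), X = 0.535.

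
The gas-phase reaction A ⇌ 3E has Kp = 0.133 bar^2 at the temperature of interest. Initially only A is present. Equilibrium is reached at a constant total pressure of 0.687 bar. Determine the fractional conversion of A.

Take 1 mol A as basis and let X be its fractional conversion, so ξ = X.
Mole table: n_A = 1 − X; n_E = 3X.
Total moles n_T = 1 + 2X.
y_i = n_i/n_T, p_i = y_i·P. Kp = p_E^3 / (p_A).
This yields a degree-3 equation in X; solving on (0,1), X = 0.261.

X = 0.261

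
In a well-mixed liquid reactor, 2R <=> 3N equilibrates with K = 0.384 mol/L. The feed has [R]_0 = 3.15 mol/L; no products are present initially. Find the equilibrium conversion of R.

X = 0.268

Let X = conversion of R; extent ξ = 3.15X/2 mol/L.
Concentrations: [R] = 3.15 − 3.15X; [N] = 4.72X.
K = [N]^3 / ([R]^2).
Solving K = 0.384 for X ∈ (0,1): X = 0.268.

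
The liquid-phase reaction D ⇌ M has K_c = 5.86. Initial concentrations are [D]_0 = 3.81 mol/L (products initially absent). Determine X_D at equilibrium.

X = 0.854

Let X = conversion of D; extent ξ = 3.81·X mol/L.
Concentrations: [D] = 3.81 − 3.81X; [M] = 3.81X.
K_c = [M] / ([D]).
This equals 5.86 at X = 0.854 (the root in 0 < X < 1).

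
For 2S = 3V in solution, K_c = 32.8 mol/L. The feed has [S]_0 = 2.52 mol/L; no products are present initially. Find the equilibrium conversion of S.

X = 0.701

Let X = conversion of S; extent ξ = 2.52X/2 mol/L.
Concentrations: [S] = 2.52 − 2.52X; [V] = 3.78X.
K_c = [V]^3 / ([S]^2).
Equating to 32.8 mol/L: the physical root is X = 0.701.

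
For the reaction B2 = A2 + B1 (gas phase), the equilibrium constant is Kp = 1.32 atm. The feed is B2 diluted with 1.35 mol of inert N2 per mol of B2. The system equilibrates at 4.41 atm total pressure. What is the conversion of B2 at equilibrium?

X = 0.597

Let X = conversion of B2 (basis 1 mol B2); extent of reaction ξ = X.
Species balance: n_B2 = 1 − X; n_A2 = X; n_B1 = X; n_I = 1.35 (inert).
n_T = Σnᵢ = 2.35 + X.
Mole fractions y_i = n_i/n_T; Kp = p_A2 p_B1 / (p_B2) with p_i = y_i·P.
Equating to 1.32 atm and solving on 0 < X < 1: X = 0.597.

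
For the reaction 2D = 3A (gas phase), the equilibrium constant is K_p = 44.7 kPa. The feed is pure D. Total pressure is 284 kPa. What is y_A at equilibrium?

y_A = 0.389

Take 1 mol D as basis and let X be its fractional conversion, so ξ = 0.5X.
Moles: n_D = 1 − X; n_A = 1.5X.
Total moles n_T = 1 + 0.5X.
Mole fractions y_i = n_i/n_T; K_p = p_A^3 / (p_D^2) with p_i = y_i·P.
Substituting and setting equal to 44.7 kPa gives a polynomial in X; the root in (0,1) is X = 0.298.
Then n_A = 0.447, n_T = 1.15, so y_A = 0.389.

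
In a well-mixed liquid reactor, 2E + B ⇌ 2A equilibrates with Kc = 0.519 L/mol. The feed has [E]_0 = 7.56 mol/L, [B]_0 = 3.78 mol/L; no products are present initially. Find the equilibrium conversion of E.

X = 0.498

Let X = conversion of E; extent ξ = 7.56X/2 mol/L.
Concentrations: [E] = 7.56 − 7.56X; [B] = 3.78 − 3.78X; [A] = 7.56X.
Kc = [A]^2 / ([E]^2 [B]).
Solving Kc = 0.519 for X ∈ (0,1): X = 0.498.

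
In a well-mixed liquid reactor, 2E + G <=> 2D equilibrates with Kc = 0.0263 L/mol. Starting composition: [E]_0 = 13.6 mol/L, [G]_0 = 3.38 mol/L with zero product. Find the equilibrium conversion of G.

Let X = conversion of G; extent ξ = 3.38·X mol/L.
Concentrations: [E] = 13.6 − 6.76X; [G] = 3.38 − 3.38X; [D] = 6.76X.
Kc = [D]^2 / ([E]^2 [G]).
This equals 0.0263 at X = 0.382 (the root in 0 < X < 1).

X = 0.382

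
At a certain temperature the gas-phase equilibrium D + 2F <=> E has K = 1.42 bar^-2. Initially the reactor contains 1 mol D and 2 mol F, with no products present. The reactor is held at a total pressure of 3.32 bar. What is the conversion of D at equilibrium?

X = 0.693

Let X = conversion of D (basis 1 mol D); extent of reaction ξ = X.
Species balance: n_D = 1 − X; n_F = 2 − 2X; n_E = X.
Summing: n_T = 3 − 2X.
Mole fractions y_i = n_i/n_T; K = p_E / (p_D p_F^2) with p_i = y_i·P.
Substituting and setting equal to 1.42 bar^-2 gives a polynomial in X; the root in (0,1) is X = 0.693.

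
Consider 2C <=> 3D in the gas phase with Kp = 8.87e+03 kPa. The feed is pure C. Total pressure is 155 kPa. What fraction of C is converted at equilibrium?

X = 0.842

Basis: 1 mol C initially; let X = conversion of C. Extent ξ = 0.5X.
Species balance: n_C = 1 − X; n_D = 1.5X.
Total moles n_T = 1 + 0.5X.
With p_i = (n_i/n_T)P, Kp = p_D^3 / (p_C^2).
This yields a degree-3 equation in X; solving on (0,1), X = 0.842.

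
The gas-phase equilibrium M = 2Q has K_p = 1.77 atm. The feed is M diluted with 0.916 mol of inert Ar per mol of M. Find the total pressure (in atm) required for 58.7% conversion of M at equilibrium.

P = 1.33 atm

Let X = conversion of M (basis 1 mol M); extent of reaction ξ = X.
Moles: n_M = 1 − X; n_Q = 2X; n_I = 0.916 (inert).
Total moles n_T = 1.92 + X.
K_p = p_Q^2 / (p_M) with p_i = (n_i/n_T)·P.
At X = 0.587: the mole-fraction product g(X) = Π y_i^ν_i = 1.333. Since K_p = g(X)·P^{1}, P = (K_p/g)^(1/1) = (1.77/1.333)^(1/1) = 1.33 atm.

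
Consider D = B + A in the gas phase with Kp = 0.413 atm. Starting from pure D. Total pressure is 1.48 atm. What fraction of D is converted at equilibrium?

Basis: 1 mol D initially; let X = conversion of D. Extent ξ = X.
Moles: n_D = 1 − X; n_B = X; n_A = X.
Total moles n_T = 1 + X.
With p_i = (n_i/n_T)P, Kp = p_B p_A / (p_D).
Equating to 0.413 atm and solving on 0 < X < 1: X = 0.467.

X = 0.467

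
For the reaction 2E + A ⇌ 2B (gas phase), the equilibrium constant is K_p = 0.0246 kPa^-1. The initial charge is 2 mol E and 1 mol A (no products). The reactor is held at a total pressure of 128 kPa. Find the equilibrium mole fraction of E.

y_E = 0.430

Let X = conversion of E (basis 2 mol E); extent of reaction ξ = X.
Mole table: n_E = 2 − 2X; n_A = 1 − X; n_B = 2X.
Summing: n_T = 3 − X.
y_i = n_i/n_T, p_i = y_i·P. K_p = p_B^2 / (p_E^2 p_A).
This yields a degree-3 equation in X; solving on (0,1), X = 0.452.
Then n_E = 1.1, n_T = 2.55, so y_E = 0.430.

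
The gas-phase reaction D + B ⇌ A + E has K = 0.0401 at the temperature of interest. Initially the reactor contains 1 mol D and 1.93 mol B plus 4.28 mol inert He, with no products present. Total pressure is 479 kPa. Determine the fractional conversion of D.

Basis: 1 mol D initially; let X = conversion of D. Extent ξ = X.
Mole table: n_D = 1 − X; n_B = 1.93 − X; n_A = X; n_E = X; n_I = 4.28 (inert).
Since Δν = 0, n_T = 7.21 throughout.
y_i = n_i/n_T, p_i = y_i·P. K = p_A p_E / (p_D p_B).
Setting this equal to 0.0401 and taking the physical root (0 < X < 1) gives X = 0.229.

X = 0.229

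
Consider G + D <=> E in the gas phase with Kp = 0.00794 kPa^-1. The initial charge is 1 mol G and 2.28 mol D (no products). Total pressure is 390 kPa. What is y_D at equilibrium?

Basis: 1 mol G initially; let X = conversion of G. Extent ξ = X.
Mole table: n_G = 1 − X; n_D = 2.28 − X; n_E = X.
n_T = Σnᵢ = 3.28 − X.
Mole fractions y_i = n_i/n_T; Kp = p_E / (p_G p_D) with p_i = y_i·P.
Equating to 0.00794 kPa^-1 and solving on 0 < X < 1: X = 0.657.
Then n_D = 1.62, n_T = 2.62, so y_D = 0.619.

y_D = 0.619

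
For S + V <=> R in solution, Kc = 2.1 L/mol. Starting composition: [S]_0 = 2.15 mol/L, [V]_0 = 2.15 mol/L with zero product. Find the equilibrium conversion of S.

Let X = conversion of S; extent ξ = 2.15·X mol/L.
Concentrations: [S] = 2.15 − 2.15X; [V] = 2.15 − 2.15X; [R] = 2.15X.
Kc = [R] / ([S] [V]).
Equating to 2.1 L/mol: the physical root is X = 0.627.

X = 0.627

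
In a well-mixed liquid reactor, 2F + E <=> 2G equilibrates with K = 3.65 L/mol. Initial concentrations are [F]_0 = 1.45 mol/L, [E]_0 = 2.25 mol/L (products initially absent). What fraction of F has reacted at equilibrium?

Let X = conversion of F; extent ξ = 1.45X/2 mol/L.
Concentrations: [F] = 1.45 − 1.45X; [E] = 2.25 − 0.725X; [G] = 1.45X.
K = [G]^2 / ([F]^2 [E]).
Setting equal to 3.65 and solving for X on (0,1) gives X = 0.715.

X = 0.715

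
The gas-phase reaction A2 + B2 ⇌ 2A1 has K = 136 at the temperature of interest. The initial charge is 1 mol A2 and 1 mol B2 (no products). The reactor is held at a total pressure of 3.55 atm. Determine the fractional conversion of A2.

Basis: 1 mol A2 initially; let X = conversion of A2. Extent ξ = X.
Moles: n_A2 = 1 − X; n_B2 = 1 − X; n_A1 = 2X.
Total moles n_T = 2 (Δν = 0, constant).
With p_i = (n_i/n_T)P, K = p_A1^2 / (p_A2 p_B2).
Substituting and setting equal to 136 gives a polynomial in X; the root in (0,1) is X = 0.854.

X = 0.854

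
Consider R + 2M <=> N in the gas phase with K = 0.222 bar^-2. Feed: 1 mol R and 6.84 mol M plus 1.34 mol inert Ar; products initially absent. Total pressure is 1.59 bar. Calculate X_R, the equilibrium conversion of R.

Let X = conversion of R (basis 1 mol R); extent of reaction ξ = X.
Moles: n_R = 1 − X; n_M = 6.84 − 2X; n_N = X; n_I = 1.34 (inert).
Summing: n_T = 9.18 − 2X.
y_i = n_i/n_T, p_i = y_i·P. K = p_N / (p_R p_M^2).
Substituting and setting equal to 0.222 bar^-2 gives a polynomial in X; the root in (0,1) is X = 0.231.

X = 0.231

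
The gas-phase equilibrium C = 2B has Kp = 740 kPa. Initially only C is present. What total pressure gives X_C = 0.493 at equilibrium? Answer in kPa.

Basis: 1 mol C initially; let X = conversion of C. Extent ξ = X.
Species balance: n_C = 1 − X; n_B = 2X.
n_T = Σnᵢ = 1 + X.
Kp = p_B^2 / (p_C) with p_i = (n_i/n_T)·P.
At X = 0.493: the mole-fraction product g(X) = Π y_i^ν_i = 1.284. Since Kp = g(X)·P^{1}, P = (Kp/g)^(1/1) = (740/1.284)^(1/1) = 576 kPa.

P = 576 kPa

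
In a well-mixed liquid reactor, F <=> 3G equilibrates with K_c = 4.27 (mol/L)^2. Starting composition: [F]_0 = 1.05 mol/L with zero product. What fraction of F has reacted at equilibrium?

X = 0.433

Let X = conversion of F; extent ξ = 1.05·X mol/L.
Concentrations: [F] = 1.05 − 1.05X; [G] = 3.15X.
K_c = [G]^3 / ([F]).
Setting equal to 4.27 and solving for X on (0,1) gives X = 0.433.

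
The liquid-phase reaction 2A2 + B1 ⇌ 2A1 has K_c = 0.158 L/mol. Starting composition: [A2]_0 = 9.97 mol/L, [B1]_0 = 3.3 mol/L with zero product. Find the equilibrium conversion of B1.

Let X = conversion of B1; extent ξ = 3.3·X mol/L.
Concentrations: [A2] = 9.97 − 6.6X; [B1] = 3.3 − 3.3X; [A1] = 6.6X.
K_c = [A1]^2 / ([A2]^2 [B1]).
Setting equal to 0.158 and solving for X on (0,1) gives X = 0.508.

X = 0.508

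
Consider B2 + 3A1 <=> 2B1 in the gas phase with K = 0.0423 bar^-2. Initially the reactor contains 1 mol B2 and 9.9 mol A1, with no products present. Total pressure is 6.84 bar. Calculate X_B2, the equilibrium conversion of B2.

Take 1 mol B2 as basis and let X be its fractional conversion, so ξ = X.
Moles: n_B2 = 1 − X; n_A1 = 9.9 − 3X; n_B1 = 2X.
Summing: n_T = 10.9 − 2X.
With p_i = (n_i/n_T)P, K = p_B1^2 / (p_B2 p_A1^3).
This yields a degree-4 equation in X; solving on (0,1), X = 0.764.

X = 0.764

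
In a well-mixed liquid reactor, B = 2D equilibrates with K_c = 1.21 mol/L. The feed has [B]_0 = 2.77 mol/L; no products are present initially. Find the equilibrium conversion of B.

X = 0.280

Let X = conversion of B; extent ξ = 2.77·X mol/L.
Concentrations: [B] = 2.77 − 2.77X; [D] = 5.54X.
K_c = [D]^2 / ([B]).
Equating to 1.21 mol/L: the physical root is X = 0.280.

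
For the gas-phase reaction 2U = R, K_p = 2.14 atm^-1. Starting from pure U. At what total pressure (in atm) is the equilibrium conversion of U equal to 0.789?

P = 2.51 atm

Basis: 1 mol U initially; let X = conversion of U. Extent ξ = 0.5X.
Mole table: n_U = 1 − X; n_R = 0.5X.
Summing: n_T = 1 − 0.5X.
K_p = p_R / (p_U^2) with p_i = (n_i/n_T)·P.
At X = 0.789: the mole-fraction product g(X) = Π y_i^ν_i = 5.365. Since K_p = g(X)·P^{-1}, P = (g/K_p)^(1/1) = (5.365/2.14)^(1/1) = 2.51 atm.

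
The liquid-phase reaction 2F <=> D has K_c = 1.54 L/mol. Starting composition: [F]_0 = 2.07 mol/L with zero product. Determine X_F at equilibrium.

X = 0.675

Let X = conversion of F; extent ξ = 2.07X/2 mol/L.
Concentrations: [F] = 2.07 − 2.07X; [D] = 1.03X.
K_c = [D] / ([F]^2).
This equals 1.54 at X = 0.675 (the root in 0 < X < 1).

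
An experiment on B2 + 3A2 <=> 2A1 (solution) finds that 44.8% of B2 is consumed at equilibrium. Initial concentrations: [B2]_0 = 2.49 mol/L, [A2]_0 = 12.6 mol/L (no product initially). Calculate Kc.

Kc = 0.00457 (mol/L)^-2

Let X = conversion of B2.
Concentrations: [B2] = 2.49 − 2.49X; [A2] = 12.6 − 7.47X; [A1] = 4.98X.
At X = 0.448: [B2] = 1.37, [A2] = 9.25, [A1] = 2.23.
Kc = [A1]^2 / ([B2] [A2]^3) = 0.00457 (mol/L)^-2.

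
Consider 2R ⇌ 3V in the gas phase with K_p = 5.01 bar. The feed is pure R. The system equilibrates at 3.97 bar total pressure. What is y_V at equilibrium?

Basis: 1 mol R initially; let X = conversion of R. Extent ξ = 0.5X.
Species balance: n_R = 1 − X; n_V = 1.5X.
Total moles n_T = 1 + 0.5X.
y_i = n_i/n_T, p_i = y_i·P. K_p = p_V^3 / (p_R^2).
Setting this equal to 5.01 bar and taking the physical root (0 < X < 1) gives X = 0.493.
Then n_V = 0.739, n_T = 1.25, so y_V = 0.593.

y_V = 0.593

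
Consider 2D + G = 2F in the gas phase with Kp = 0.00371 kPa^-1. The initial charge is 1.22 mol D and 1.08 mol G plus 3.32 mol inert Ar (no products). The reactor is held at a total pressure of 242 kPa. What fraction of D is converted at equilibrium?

Basis: 1.22 mol D initially; let X = conversion of D. Extent ξ = 0.61X.
Species balance: n_D = 1.22 − 1.22X; n_G = 1.08 − 0.61X; n_F = 1.22X; n_I = 3.32 (inert).
n_T = Σnᵢ = 5.62 − 0.61X.
With p_i = (n_i/n_T)P, Kp = p_F^2 / (p_D^2 p_G).
Setting this equal to 0.00371 kPa^-1 and taking the physical root (0 < X < 1) gives X = 0.279.

X = 0.279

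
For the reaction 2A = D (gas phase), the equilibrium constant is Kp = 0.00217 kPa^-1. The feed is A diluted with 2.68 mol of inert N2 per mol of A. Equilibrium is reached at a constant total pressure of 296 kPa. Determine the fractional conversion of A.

X = 0.219

Take 1 mol A as basis and let X be its fractional conversion, so ξ = 0.5X.
Mole table: n_A = 1 − X; n_D = 0.5X; n_I = 2.68 (inert).
Summing: n_T = 3.68 − 0.5X.
Mole fractions y_i = n_i/n_T; Kp = p_D / (p_A^2) with p_i = y_i·P.
This yields a degree-2 equation in X; solving on (0,1), X = 0.219.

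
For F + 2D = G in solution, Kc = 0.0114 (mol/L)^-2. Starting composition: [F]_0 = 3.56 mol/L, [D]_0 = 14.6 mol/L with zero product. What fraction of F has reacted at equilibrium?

Let X = conversion of F; extent ξ = 3.56·X mol/L.
Concentrations: [F] = 3.56 − 3.56X; [D] = 14.6 − 7.12X; [G] = 3.56X.
Kc = [G] / ([F] [D]^2).
Equating to 0.0114 (mol/L)^-2: the physical root is X = 0.562.

X = 0.562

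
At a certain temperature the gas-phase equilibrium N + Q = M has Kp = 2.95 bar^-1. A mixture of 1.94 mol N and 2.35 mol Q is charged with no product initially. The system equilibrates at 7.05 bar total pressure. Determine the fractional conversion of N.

X = 0.847

Let X = conversion of N (basis 1.94 mol N); extent of reaction ξ = 1.94X.
At extent ξ: n_N = 1.94 − 1.94X; n_Q = 2.35 − 1.94X; n_M = 1.94X.
Total moles n_T = 4.29 − 1.94X.
y_i = n_i/n_T, p_i = y_i·P. Kp = p_M / (p_N p_Q).
This yields a degree-2 equation in X; solving on (0,1), X = 0.847.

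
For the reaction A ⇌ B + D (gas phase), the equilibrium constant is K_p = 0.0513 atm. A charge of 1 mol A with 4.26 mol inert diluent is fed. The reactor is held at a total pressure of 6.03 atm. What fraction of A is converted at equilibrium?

X = 0.193

Let X = conversion of A (basis 1 mol A); extent of reaction ξ = X.
Species balance: n_A = 1 − X; n_B = X; n_D = X; n_I = 4.26 (inert).
n_T = Σnᵢ = 5.26 + X.
y_i = n_i/n_T, p_i = y_i·P. K_p = p_B p_D / (p_A).
Substituting and setting equal to 0.0513 atm gives a polynomial in X; the root in (0,1) is X = 0.193.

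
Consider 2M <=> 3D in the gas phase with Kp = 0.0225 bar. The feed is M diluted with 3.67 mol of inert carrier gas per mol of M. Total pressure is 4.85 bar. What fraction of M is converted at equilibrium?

Basis: 1 mol M initially; let X = conversion of M. Extent ξ = 0.5X.
Species balance: n_M = 1 − X; n_D = 1.5X; n_I = 3.67 (inert).
Summing: n_T = 4.67 + 0.5X.
Mole fractions y_i = n_i/n_T; Kp = p_D^3 / (p_M^2) with p_i = y_i·P.
Setting this equal to 0.0225 bar and taking the physical root (0 < X < 1) gives X = 0.166.

X = 0.166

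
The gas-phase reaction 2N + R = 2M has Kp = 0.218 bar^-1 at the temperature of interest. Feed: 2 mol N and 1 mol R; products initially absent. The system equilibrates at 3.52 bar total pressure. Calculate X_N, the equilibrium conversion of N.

Let X = conversion of N (basis 2 mol N); extent of reaction ξ = X.
Species balance: n_N = 2 − 2X; n_R = 1 − X; n_M = 2X.
Total moles n_T = 3 − X.
y_i = n_i/n_T, p_i = y_i·P. Kp = p_M^2 / (p_N^2 p_R).
This yields a degree-3 equation in X; solving on (0,1), X = 0.308.

X = 0.308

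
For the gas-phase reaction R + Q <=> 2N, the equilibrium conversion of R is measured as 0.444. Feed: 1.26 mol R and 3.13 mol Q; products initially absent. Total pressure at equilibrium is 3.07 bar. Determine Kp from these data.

Kp = 0.695

Take 1.26 mol R as basis and let X be its fractional conversion, so ξ = 1.26X.
Species balance: n_R = 1.26 − 1.26X; n_Q = 3.13 − 1.26X; n_N = 2.52X.
Since Δν = 0, n_T = 4.39 throughout.
At X = 0.444: n_R = 0.701, n_Q = 2.57, n_N = 1.12, n_T = 4.39.
p_i = (n_i/n_T)·P. Kp = p_N^2 / (p_R p_Q) = 0.695.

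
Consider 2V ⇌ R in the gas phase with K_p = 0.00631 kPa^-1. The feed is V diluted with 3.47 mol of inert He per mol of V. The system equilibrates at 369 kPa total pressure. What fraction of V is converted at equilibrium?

X = 0.397

Take 1 mol V as basis and let X be its fractional conversion, so ξ = 0.5X.
Species balance: n_V = 1 − X; n_R = 0.5X; n_I = 3.47 (inert).
Summing: n_T = 4.47 − 0.5X.
Mole fractions y_i = n_i/n_T; K_p = p_R / (p_V^2) with p_i = y_i·P.
Setting this equal to 0.00631 kPa^-1 and taking the physical root (0 < X < 1) gives X = 0.397.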